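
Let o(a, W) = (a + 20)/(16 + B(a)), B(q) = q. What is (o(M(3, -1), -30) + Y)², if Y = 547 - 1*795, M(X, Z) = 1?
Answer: 17598025/289 ≈ 60893.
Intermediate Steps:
Y = -248 (Y = 547 - 795 = -248)
o(a, W) = (20 + a)/(16 + a) (o(a, W) = (a + 20)/(16 + a) = (20 + a)/(16 + a))
(o(M(3, -1), -30) + Y)² = ((20 + 1)/(16 + 1) - 248)² = (21/17 - 248)² = (-4195/17)² = 17598025/289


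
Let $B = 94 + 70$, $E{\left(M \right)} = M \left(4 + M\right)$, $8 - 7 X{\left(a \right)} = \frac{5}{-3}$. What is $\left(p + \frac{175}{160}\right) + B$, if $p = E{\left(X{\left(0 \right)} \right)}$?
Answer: $\frac{2434667}{14112} \approx 172.52$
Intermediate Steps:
$X{\left(a \right)} = \frac{29}{21}$ ($X{\left(a \right)} = \frac{8}{7} - \frac{5 \frac{1}{-3}}{7} = \frac{8}{7} - \frac{5 \left(- \frac{1}{3}\right)}{7} = \frac{8}{7} - - \frac{5}{21} = \frac{8}{7} + \frac{5}{21} = \frac{29}{21}$)
$p = \frac{3277}{441}$ ($p = \frac{29 \left(4 + \frac{29}{21}\right)}{21} = \frac{29}{21} \cdot \frac{113}{21} = \frac{3277}{441} \approx 7.4308$)
$B = 164$
$\left(p + \frac{175}{160}\right) + B = \left(\frac{3277}{441} + \frac{175}{160}\right) + 164 = \left(\frac{3277}{441} + 175 \cdot \frac{1}{160}\right) + 164 = \left(\frac{3277}{441} + \frac{35}{32}\right) + 164 = \frac{120299}{14112} + 164 = \frac{2434667}{14112}$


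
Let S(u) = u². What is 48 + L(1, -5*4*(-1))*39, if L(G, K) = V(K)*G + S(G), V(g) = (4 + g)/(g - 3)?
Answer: 2415/17 ≈ 142.06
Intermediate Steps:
V(g) = (4 + g)/(-3 + g)
L(G, K) = G² + G*(4 + K)/(-3 + K) (L(G, K) = ((4 + K)/(-3 + K))*G + G² = G*(4 + K)/(-3 + K) + G² = G² + G*(4 + K)/(-3 + K))
48 + L(1, -5*4*(-1))*39 = 48 + (1*(4 - 5*4*(-1) + 1*(-3 - 5*4*(-1)))/(-3 - 5*4*(-1)))*39 = 48 + (1*(4 - 20*(-1) + 1*(-3 - 20*(-1)))/(-3 - 20*(-1)))*39 = 48 + (1*(4 + 20 + 1*(-3 + 20))/(-3 + 20))*39 = 48 + (1*(4 + 20 + 1*17)/17)*39 = 48 + (1*(1/17)*(4 + 20 + 17))*39 = 48 + (1*(1/17)*41)*39 = 48 + (41/17)*39 = 48 + 1599/17 = 2415/17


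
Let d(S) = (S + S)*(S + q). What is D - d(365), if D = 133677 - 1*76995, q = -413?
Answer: 91722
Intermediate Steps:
D = 56682 (D = 133677 - 76995 = 56682)
d(S) = 2*S*(-413 + S) (d(S) = (S + S)*(S - 413) = (2*S)*(-413 + S) = 2*S*(-413 + S))
D - d(365) = 56682 - 2*365*(-413 + 365) = 56682 - 2*365*(-48) = 56682 - 1*(-35040) = 56682 + 35040 = 91722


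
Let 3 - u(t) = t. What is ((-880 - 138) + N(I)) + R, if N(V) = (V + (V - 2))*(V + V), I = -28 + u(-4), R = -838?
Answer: -8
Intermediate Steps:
u(t) = 3 - t
I = -21 (I = -28 + (3 - 1*(-4)) = -28 + (3 + 4) = -28 + 7 = -21)
N(V) = 2*V*(-2 + 2*V) (N(V) = (V + (-2 + V))*(2*V) = (-2 + 2*V)*(2*V) = 2*V*(-2 + 2*V))
((-880 - 138) + N(I)) + R = ((-880 - 138) + 4*(-21)*(-1 - 21)) - 838 = (-1018 + 4*(-21)*(-22)) - 838 = (-1018 + 1848) - 838 = 830 - 838 = -8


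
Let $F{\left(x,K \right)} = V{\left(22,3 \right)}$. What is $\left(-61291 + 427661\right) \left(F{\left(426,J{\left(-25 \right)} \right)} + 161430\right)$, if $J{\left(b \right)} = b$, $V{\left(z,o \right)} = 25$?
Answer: $59152268350$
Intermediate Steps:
$F{\left(x,K \right)} = 25$
$\left(-61291 + 427661\right) \left(F{\left(426,J{\left(-25 \right)} \right)} + 161430\right) = \left(-61291 + 427661\right) \left(25 + 161430\right) = 366370 \cdot 161455 = 59152268350$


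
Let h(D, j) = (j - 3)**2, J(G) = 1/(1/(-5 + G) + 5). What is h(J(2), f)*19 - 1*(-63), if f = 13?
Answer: 1963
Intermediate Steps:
J(G) = 1/(5 + 1/(-5 + G))
h(D, j) = (-3 + j)**2
h(J(2), f)*19 - 1*(-63) = (-3 + 13)**2*19 - 1*(-63) = 10**2*19 + 63 = 100*19 + 63 = 1900 + 63 = 1963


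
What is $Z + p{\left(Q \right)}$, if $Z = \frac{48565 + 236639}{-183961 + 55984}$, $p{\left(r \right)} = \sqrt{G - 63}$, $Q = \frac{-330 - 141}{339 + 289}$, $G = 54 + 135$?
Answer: $- \frac{95068}{42659} + 3 \sqrt{14} \approx 8.9964$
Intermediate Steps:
$G = 189$
$Q = - \frac{3}{4}$ ($Q = - \frac{471}{628} = \left(-471\right) \frac{1}{628} = - \frac{3}{4} \approx -0.75$)
$p{\left(r \right)} = 3 \sqrt{14}$ ($p{\left(r \right)} = \sqrt{189 - 63} = \sqrt{126} = 3 \sqrt{14}$)
$Z = - \frac{95068}{42659}$ ($Z = \frac{285204}{-127977} = 285204 \left(- \frac{1}{127977}\right) = - \frac{95068}{42659} \approx -2.2286$)
$Z + p{\left(Q \right)} = - \frac{95068}{42659} + 3 \sqrt{14}$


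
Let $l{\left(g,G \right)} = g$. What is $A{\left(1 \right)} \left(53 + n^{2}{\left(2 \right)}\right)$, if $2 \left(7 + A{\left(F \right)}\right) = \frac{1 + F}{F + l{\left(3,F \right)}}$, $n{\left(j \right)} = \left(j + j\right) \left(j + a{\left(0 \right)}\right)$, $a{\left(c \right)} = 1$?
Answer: $- \frac{5319}{4} \approx -1329.8$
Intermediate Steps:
$n{\left(j \right)} = 2 j \left(1 + j\right)$ ($n{\left(j \right)} = \left(j + j\right) \left(j + 1\right) = 2 j \left(1 + j\right)$)
$A{\left(F \right)} = -7 + \frac{1 + F}{2 \left(3 + F\right)}$ ($A{\left(F \right)} = -7 + \frac{\left(1 + F\right) \frac{1}{F + 3}}{2} = -7 + \frac{\left(1 + F\right) \frac{1}{3 + F}}{2} = -7 + \frac{\frac{1}{3 + F} \left(1 + F\right)}{2} = -7 + \frac{1 + F}{2 \left(3 + F\right)}$)
$A{\left(1 \right)} \left(53 + n^{2}{\left(2 \right)}\right) = \frac{-41 - 13}{2 \left(3 + 1\right)} \left(53 + \left(2 \cdot 2 \left(1 + 2\right)\right)^{2}\right) = \frac{-41 - 13}{2 \cdot 4} \left(53 + \left(2 \cdot 2 \cdot 3\right)^{2}\right) = \frac{1}{2} \cdot \frac{1}{4} \left(-54\right) \left(53 + 12^{2}\right) = - \frac{27 \left(53 + 144\right)}{4} = \left(- \frac{27}{4}\right) 197 = - \frac{5319}{4}$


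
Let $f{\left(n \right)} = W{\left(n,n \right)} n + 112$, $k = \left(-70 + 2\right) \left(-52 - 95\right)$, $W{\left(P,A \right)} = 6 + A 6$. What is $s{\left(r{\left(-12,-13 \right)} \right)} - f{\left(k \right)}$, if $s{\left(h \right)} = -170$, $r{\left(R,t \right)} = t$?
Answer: $-599580354$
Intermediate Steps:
$W{\left(P,A \right)} = 6 + 6 A$
$k = 9996$ ($k = \left(-68\right) \left(-147\right) = 9996$)
$f{\left(n \right)} = 112 + n \left(6 + 6 n\right)$ ($f{\left(n \right)} = \left(6 + 6 n\right) n + 112 = n \left(6 + 6 n\right) + 112 = 112 + n \left(6 + 6 n\right)$)
$s{\left(r{\left(-12,-13 \right)} \right)} - f{\left(k \right)} = -170 - \left(112 + 6 \cdot 9996 \left(1 + 9996\right)\right) = -170 - \left(112 + 6 \cdot 9996 \cdot 9997\right) = -170 - \left(112 + 599580072\right) = -170 - 599580184 = -599580354$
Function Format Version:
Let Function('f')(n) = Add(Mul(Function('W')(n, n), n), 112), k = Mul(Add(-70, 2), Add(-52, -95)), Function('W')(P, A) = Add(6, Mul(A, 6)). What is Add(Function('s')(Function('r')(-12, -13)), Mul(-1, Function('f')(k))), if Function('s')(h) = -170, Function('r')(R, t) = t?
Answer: -599580354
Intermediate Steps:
Function('W')(P, A) = Add(6, Mul(6, A))
k = 9996 (k = Mul(-68, -147) = 9996)
Function('f')(n) = Add(112, Mul(n, Add(6, Mul(6, n)))) (Function('f')(n) = Add(Mul(Add(6, Mul(6, n)), n), 112) = Add(Mul(n, Add(6, Mul(6, n))), 112) = Add(112, Mul(n, Add(6, Mul(6, n)))))
Add(Function('s')(Function('r')(-12, -13)), Mul(-1, Function('f')(k))) = Add(-170, Mul(-1, Add(112, Mul(6, 9996, Add(1, 9996))))) = Add(-170, Mul(-1, Add(112, Mul(6, 9996, 9997)))) = Add(-170, Mul(-1, Add(112, 599580072))) = Add(-170, Mul(-1, 599580184)) = Add(-170, -599580184) = -599580354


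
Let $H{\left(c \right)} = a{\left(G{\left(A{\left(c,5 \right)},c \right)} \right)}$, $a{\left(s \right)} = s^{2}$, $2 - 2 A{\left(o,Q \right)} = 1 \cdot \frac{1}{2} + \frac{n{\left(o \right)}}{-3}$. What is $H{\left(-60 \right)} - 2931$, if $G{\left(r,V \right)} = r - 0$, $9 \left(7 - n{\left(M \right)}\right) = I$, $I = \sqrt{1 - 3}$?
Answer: $- \frac{34144343}{11664} - \frac{23 i \sqrt{2}}{324} \approx -2927.3 - 0.10039 i$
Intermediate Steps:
$I = i \sqrt{2}$ ($I = \sqrt{-2} = i \sqrt{2} \approx 1.4142 i$)
$n{\left(M \right)} = 7 - \frac{i \sqrt{2}}{9}$
$A{\left(o,Q \right)} = \frac{23}{12} - \frac{i \sqrt{2}}{54}$ ($A{\left(o,Q \right)} = 1 - \frac{1 \cdot \frac{1}{2} + \frac{7 - \frac{i \sqrt{2}}{9}}{-3}}{2} = 1 - \frac{1 \cdot \frac{1}{2} + \left(7 - \frac{i \sqrt{2}}{9}\right) \left(- \frac{1}{3}\right)}{2} = 1 - \frac{\frac{1}{2} - \left(\frac{7}{3} - \frac{i \sqrt{2}}{27}\right)}{2} = 1 - \frac{- \frac{11}{6} + \frac{i \sqrt{2}}{27}}{2} = 1 + \left(\frac{11}{12} - \frac{i \sqrt{2}}{54}\right) = \frac{23}{12} - \frac{i \sqrt{2}}{54}$)
$G{\left(r,V \right)} = r$ ($G{\left(r,V \right)} = r + 0 = r$)
$H{\left(c \right)} = \left(\frac{23}{12} - \frac{i \sqrt{2}}{54}\right)^{2}$
$H{\left(-60 \right)} - 2931 = \left(\frac{42841}{11664} - \frac{23 i \sqrt{2}}{324}\right) - 2931 = - \frac{34144343}{11664} - \frac{23 i \sqrt{2}}{324}$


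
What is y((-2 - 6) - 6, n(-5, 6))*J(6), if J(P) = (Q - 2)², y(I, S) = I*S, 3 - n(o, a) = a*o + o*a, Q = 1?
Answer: -882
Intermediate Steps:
n(o, a) = 3 - 2*a*o (n(o, a) = 3 - (a*o + o*a) = 3 - (a*o + a*o) = 3 - 2*a*o)
J(P) = 1 (J(P) = (1 - 2)² = (-1)² = 1)
y((-2 - 6) - 6, n(-5, 6))*J(6) = (((-2 - 6) - 6)*(3 - 2*6*(-5)))*1 = ((-8 - 6)*(3 + 60))*1 = -14*63*1 = -882*1 = -882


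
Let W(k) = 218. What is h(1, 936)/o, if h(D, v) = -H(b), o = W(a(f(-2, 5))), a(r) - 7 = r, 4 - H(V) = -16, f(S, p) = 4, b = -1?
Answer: -10/109 ≈ -0.091743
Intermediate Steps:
H(V) = 20 (H(V) = 4 - 1*(-16) = 4 + 16 = 20)
a(r) = 7 + r
o = 218
h(D, v) = -20 (h(D, v) = -1*20 = -20)
h(1, 936)/o = -20/218 = -20*1/218 = -10/109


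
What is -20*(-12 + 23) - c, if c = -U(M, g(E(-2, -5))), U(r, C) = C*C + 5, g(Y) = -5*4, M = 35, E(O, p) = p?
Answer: 185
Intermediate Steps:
g(Y) = -20
U(r, C) = 5 + C² (U(r, C) = C² + 5 = 5 + C²)
c = -405 (c = -(5 + (-20)²) = -(5 + 400) = -1*405 = -405)
-20*(-12 + 23) - c = -20*(-12 + 23) - 1*(-405) = -20*11 + 405 = -220 + 405 = 185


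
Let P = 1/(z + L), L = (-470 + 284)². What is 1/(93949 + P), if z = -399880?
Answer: 365284/34318066515 ≈ 1.0644e-5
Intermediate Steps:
L = 34596 (L = (-186)² = 34596)
P = -1/365284 (P = 1/(-399880 + 34596) = 1/(-365284) = -1/365284 ≈ -2.7376e-6)
1/(93949 + P) = 1/(93949 - 1/365284) = 1/(34318066515/365284) = 365284/34318066515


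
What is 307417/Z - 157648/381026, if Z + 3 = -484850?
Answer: -96784987793/92370799589 ≈ -1.0478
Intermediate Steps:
Z = -484853 (Z = -3 - 484850 = -484853)
307417/Z - 157648/381026 = 307417/(-484853) - 157648/381026 = 307417*(-1/484853) - 157648*1/381026 = -307417/484853 - 78824/190513 = -96784987793/92370799589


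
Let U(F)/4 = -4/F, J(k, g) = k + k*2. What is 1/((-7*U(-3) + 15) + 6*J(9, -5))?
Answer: 3/419 ≈ 0.0071599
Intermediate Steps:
J(k, g) = 3*k (J(k, g) = k + 2*k = 3*k)
U(F) = -16/F (U(F) = 4*(-4/F) = -16/F)
1/((-7*U(-3) + 15) + 6*J(9, -5)) = 1/((-(-112)/(-3) + 15) + 6*(3*9)) = 1/((-(-112)*(-1)/3 + 15) + 6*27) = 1/((-7*16/3 + 15) + 162) = 1/((-112/3 + 15) + 162) = 1/(-67/3 + 162) = 1/(419/3) = 3/419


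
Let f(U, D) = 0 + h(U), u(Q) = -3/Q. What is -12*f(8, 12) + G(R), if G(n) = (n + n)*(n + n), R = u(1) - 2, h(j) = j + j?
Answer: -92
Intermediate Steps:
h(j) = 2*j
R = -5 (R = -3/1 - 2 = -3*1 - 2 = -3 - 2 = -5)
G(n) = 4*n² (G(n) = (2*n)*(2*n) = 4*n²)
f(U, D) = 2*U (f(U, D) = 0 + 2*U = 2*U)
-12*f(8, 12) + G(R) = -24*8 + 4*(-5)² = -12*16 + 4*25 = -192 + 100 = -92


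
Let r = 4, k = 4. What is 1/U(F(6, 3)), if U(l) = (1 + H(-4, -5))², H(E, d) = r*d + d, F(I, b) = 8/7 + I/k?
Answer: 1/576 ≈ 0.0017361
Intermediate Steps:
F(I, b) = 8/7 + I/4
H(E, d) = 5*d (H(E, d) = 4*d + d = 5*d)
U(l) = 576 (U(l) = (1 + 5*(-5))² = (1 - 25)² = (-24)² = 576)
1/U(F(6, 3)) = 1/576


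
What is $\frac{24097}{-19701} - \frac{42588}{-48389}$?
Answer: $- \frac{29727595}{86664699} \approx -0.34302$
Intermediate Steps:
$\frac{24097}{-19701} - \frac{42588}{-48389} = 24097 \left(- \frac{1}{19701}\right) - - \frac{42588}{48389} = - \frac{24097}{19701} + \frac{42588}{48389} = - \frac{29727595}{86664699}$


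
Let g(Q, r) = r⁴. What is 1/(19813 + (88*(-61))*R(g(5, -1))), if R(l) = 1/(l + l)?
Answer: 1/17129 ≈ 5.8381e-5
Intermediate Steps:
R(l) = 1/(2*l)
1/(19813 + (88*(-61))*R(g(5, -1))) = 1/(19813 + (88*(-61))*(1/(2*((-1)⁴)))) = 1/(19813 - 2684/1) = 1/(19813 - 2684) = 1/17129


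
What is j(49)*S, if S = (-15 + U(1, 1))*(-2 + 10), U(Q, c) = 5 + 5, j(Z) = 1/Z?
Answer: -40/49 ≈ -0.81633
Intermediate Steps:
U(Q, c) = 10
S = -40 (S = (-15 + 10)*(-2 + 10) = -5*8 = -40)
j(49)*S = -40/49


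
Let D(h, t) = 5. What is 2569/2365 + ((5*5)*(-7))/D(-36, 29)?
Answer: -80206/2365 ≈ -33.914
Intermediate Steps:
2569/2365 + ((5*5)*(-7))/D(-36, 29) = 2569/2365 + ((5*5)*(-7))/5 = 2569*(1/2365) + (25*(-7))*(⅕) = 2569/2365 - 175*⅕ = 2569/2365 - 35 = -80206/2365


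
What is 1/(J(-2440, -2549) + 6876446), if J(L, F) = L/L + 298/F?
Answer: 2549/17528063105 ≈ 1.4542e-7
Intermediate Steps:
J(L, F) = 1 + 298/F
1/(J(-2440, -2549) + 6876446) = 1/((298 - 2549)/(-2549) + 6876446) = 1/(-1/2549*(-2251) + 6876446) = 1/(2251/2549 + 6876446) = 1/(17528063105/2549) = 2549/17528063105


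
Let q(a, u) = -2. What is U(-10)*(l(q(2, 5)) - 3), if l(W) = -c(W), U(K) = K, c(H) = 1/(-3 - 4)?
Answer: 200/7 ≈ 28.571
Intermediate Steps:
c(H) = -⅐ (c(H) = 1/(-7) = -⅐)
l(W) = ⅐ (l(W) = -1*(-⅐) = ⅐)
U(-10)*(l(q(2, 5)) - 3) = -10*(⅐ - 3) = -10*(-20/7) = 200/7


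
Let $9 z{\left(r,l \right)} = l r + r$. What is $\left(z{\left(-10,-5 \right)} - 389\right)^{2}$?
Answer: $\frac{11978521}{81} \approx 1.4788 \cdot 10^{5}$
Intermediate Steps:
$z{\left(r,l \right)} = \frac{r}{9} + \frac{l r}{9}$ ($z{\left(r,l \right)} = \frac{l r + r}{9} = \frac{r + l r}{9} = \frac{r}{9} + \frac{l r}{9}$)
$\left(z{\left(-10,-5 \right)} - 389\right)^{2} = \left(\frac{1}{9} \left(-10\right) \left(1 - 5\right) - 389\right)^{2} = \left(\frac{1}{9} \left(-10\right) \left(-4\right) - 389\right)^{2} = \left(\frac{40}{9} - 389\right)^{2} = \left(- \frac{3461}{9}\right)^{2} = \frac{11978521}{81}$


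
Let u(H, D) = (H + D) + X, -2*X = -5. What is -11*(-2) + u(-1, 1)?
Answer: 49/2 ≈ 24.500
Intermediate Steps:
X = 5/2 (X = -1/2*(-5) = 5/2 ≈ 2.5000)
u(H, D) = 5/2 + D + H (u(H, D) = (H + D) + 5/2 = (D + H) + 5/2 = 5/2 + D + H)
-11*(-2) + u(-1, 1) = -11*(-2) + (5/2 + 1 - 1) = 22 + 5/2 = 49/2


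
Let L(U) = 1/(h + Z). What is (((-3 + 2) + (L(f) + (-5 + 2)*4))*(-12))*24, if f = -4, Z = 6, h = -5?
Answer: 3456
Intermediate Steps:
L(U) = 1 (L(U) = 1/(-5 + 6) = 1/1 = 1)
(((-3 + 2) + (L(f) + (-5 + 2)*4))*(-12))*24 = (((-3 + 2) + (1 + (-5 + 2)*4))*(-12))*24 = ((-1 + (1 - 3*4))*(-12))*24 = ((-1 + (1 - 12))*(-12))*24 = ((-1 - 11)*(-12))*24 = -12*(-12)*24 = 144*24 = 3456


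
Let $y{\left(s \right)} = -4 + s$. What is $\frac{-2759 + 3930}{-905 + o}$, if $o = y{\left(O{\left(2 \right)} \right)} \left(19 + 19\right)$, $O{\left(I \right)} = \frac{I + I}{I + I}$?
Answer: $- \frac{1171}{1019} \approx -1.1492$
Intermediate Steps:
$O{\left(I \right)} = 1$ ($O{\left(I \right)} = \frac{2 I}{2 I} = 2 I \frac{1}{2 I} = 1$)
$o = -114$ ($o = \left(-4 + 1\right) \left(19 + 19\right) = \left(-3\right) 38 = -114$)
$\frac{-2759 + 3930}{-905 + o} = \frac{-2759 + 3930}{-905 - 114} = \frac{1171}{-1019} = 1171 \left(- \frac{1}{1019}\right) = - \frac{1171}{1019}$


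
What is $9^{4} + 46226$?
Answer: $52787$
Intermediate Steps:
$9^{4} + 46226 = 6561 + 46226 = 52787$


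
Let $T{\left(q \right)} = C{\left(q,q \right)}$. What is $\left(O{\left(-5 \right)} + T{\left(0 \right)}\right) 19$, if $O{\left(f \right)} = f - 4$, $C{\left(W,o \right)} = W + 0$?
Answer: $-171$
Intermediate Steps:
$C{\left(W,o \right)} = W$
$O{\left(f \right)} = -4 + f$ ($O{\left(f \right)} = f - 4 = -4 + f$)
$T{\left(q \right)} = q$
$\left(O{\left(-5 \right)} + T{\left(0 \right)}\right) 19 = \left(\left(-4 - 5\right) + 0\right) 19 = \left(-9 + 0\right) 19 = \left(-9\right) 19 = -171$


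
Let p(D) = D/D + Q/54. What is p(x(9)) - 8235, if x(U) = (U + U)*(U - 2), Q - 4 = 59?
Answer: -49397/6 ≈ -8232.8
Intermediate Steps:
Q = 63 (Q = 4 + 59 = 63)
x(U) = 2*U*(-2 + U) (x(U) = (2*U)*(-2 + U) = 2*U*(-2 + U))
p(D) = 13/6 (p(D) = D/D + 63/54 = 1 + 63*(1/54) = 1 + 7/6 = 13/6)
p(x(9)) - 8235 = 13/6 - 8235 = -49397/6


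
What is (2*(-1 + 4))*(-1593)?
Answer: -9558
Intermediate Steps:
(2*(-1 + 4))*(-1593) = (2*3)*(-1593) = 6*(-1593) = -9558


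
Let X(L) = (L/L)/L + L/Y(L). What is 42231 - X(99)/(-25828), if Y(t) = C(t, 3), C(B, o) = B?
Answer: 26995871158/639243 ≈ 42231.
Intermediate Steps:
Y(t) = t
X(L) = 1 + 1/L (X(L) = (L/L)/L + L/L = 1/L + 1 = 1 + 1/L)
42231 - X(99)/(-25828) = 42231 - (1 + 99)/99/(-25828) = 42231 - (1/99)*100*(-1)/25828 = 42231 - 100*(-1)/(99*25828) = 42231 - 1*(-25/639243) = 42231 + 25/639243 = 26995871158/639243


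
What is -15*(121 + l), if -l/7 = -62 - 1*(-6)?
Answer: -7695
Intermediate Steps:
l = 392 (l = -7*(-62 - 1*(-6)) = -7*(-62 + 6) = -7*(-56) = 392)
-15*(121 + l) = -15*(121 + 392) = -15*513 = -7695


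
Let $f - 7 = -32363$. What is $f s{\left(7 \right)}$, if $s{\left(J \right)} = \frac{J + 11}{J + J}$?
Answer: $- \frac{291204}{7} \approx -41601.0$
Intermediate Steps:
$f = -32356$ ($f = 7 - 32363 = -32356$)
$s{\left(J \right)} = \frac{11 + J}{2 J}$
$f s{\left(7 \right)} = - 32356 \frac{11 + 7}{2 \cdot 7} = - 32356 \cdot \frac{1}{2} \cdot \frac{1}{7} \cdot 18 = \left(-32356\right) \frac{9}{7} = - \frac{291204}{7}$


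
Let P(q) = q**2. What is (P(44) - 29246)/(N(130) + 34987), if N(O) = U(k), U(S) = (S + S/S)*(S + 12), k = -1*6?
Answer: -27310/34957 ≈ -0.78125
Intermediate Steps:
k = -6
U(S) = (1 + S)*(12 + S) (U(S) = (S + 1)*(12 + S) = (1 + S)*(12 + S))
N(O) = -30 (N(O) = 12 + (-6)**2 + 13*(-6) = 12 + 36 - 78 = -30)
(P(44) - 29246)/(N(130) + 34987) = (44**2 - 29246)/(-30 + 34987) = (1936 - 29246)/34957 = -27310*1/34957 = -27310/34957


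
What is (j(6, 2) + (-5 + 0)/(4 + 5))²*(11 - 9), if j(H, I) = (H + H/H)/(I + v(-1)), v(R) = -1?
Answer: 6728/81 ≈ 83.062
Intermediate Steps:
j(H, I) = (1 + H)/(-1 + I) (j(H, I) = (H + H/H)/(I - 1) = (H + 1)/(-1 + I) = (1 + H)/(-1 + I))
(j(6, 2) + (-5 + 0)/(4 + 5))²*(11 - 9) = ((1 + 6)/(-1 + 2) + (-5 + 0)/(4 + 5))²*(11 - 9) = (7/1 - 5/9)²*2 = (1*7 - 5*⅑)²*2 = (7 - 5/9)²*2 = (58/9)²*2 = (3364/81)*2 = 6728/81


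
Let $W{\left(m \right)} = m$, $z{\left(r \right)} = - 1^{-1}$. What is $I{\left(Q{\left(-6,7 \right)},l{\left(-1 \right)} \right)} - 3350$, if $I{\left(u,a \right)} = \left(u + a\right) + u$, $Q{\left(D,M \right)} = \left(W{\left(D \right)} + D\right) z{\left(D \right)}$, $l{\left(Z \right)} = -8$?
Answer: $-3334$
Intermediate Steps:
$z{\left(r \right)} = -1$ ($z{\left(r \right)} = \left(-1\right) 1 = -1$)
$Q{\left(D,M \right)} = - 2 D$ ($Q{\left(D,M \right)} = \left(D + D\right) \left(-1\right) = 2 D \left(-1\right) = - 2 D$)
$I{\left(u,a \right)} = a + 2 u$ ($I{\left(u,a \right)} = \left(a + u\right) + u = a + 2 u$)
$I{\left(Q{\left(-6,7 \right)},l{\left(-1 \right)} \right)} - 3350 = \left(-8 + 2 \left(\left(-2\right) \left(-6\right)\right)\right) - 3350 = \left(-8 + 2 \cdot 12\right) - 3350 = \left(-8 + 24\right) - 3350 = 16 - 3350 = -3334$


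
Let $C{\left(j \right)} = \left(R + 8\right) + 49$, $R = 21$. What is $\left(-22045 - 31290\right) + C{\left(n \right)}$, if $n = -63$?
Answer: $-53257$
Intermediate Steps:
$C{\left(j \right)} = 78$ ($C{\left(j \right)} = \left(21 + 8\right) + 49 = 29 + 49 = 78$)
$\left(-22045 - 31290\right) + C{\left(n \right)} = \left(-22045 - 31290\right) + 78 = -53335 + 78 = -53257$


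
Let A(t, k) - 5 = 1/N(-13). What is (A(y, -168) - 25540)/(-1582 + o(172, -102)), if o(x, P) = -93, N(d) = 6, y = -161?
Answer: 153209/10050 ≈ 15.245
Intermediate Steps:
A(t, k) = 31/6 (A(t, k) = 5 + 1/6 = 31/6)
(A(y, -168) - 25540)/(-1582 + o(172, -102)) = (31/6 - 25540)/(-1582 - 93) = -153209/6/(-1675) = -153209/6*(-1/1675) = 153209/10050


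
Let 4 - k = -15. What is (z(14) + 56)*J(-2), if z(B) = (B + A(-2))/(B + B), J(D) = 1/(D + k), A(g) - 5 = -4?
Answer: 1583/476 ≈ 3.3256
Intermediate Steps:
k = 19 (k = 4 - 1*(-15) = 4 + 15 = 19)
A(g) = 1 (A(g) = 5 - 4 = 1)
J(D) = 1/(19 + D) (J(D) = 1/(D + 19) = 1/(19 + D))
z(B) = (1 + B)/(2*B) (z(B) = (B + 1)/(B + B) = (1 + B)/((2*B)) = (1 + B)*(1/(2*B)) = (1 + B)/(2*B))
(z(14) + 56)*J(-2) = ((½)*(1 + 14)/14 + 56)/(19 - 2) = ((½)*(1/14)*15 + 56)/17 = (15/28 + 56)*(1/17) = (1583/28)*(1/17) = 1583/476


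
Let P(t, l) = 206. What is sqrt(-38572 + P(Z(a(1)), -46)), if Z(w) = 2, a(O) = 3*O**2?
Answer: I*sqrt(38366) ≈ 195.87*I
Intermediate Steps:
sqrt(-38572 + P(Z(a(1)), -46)) = sqrt(-38572 + 206) = sqrt(-38366) = I*sqrt(38366)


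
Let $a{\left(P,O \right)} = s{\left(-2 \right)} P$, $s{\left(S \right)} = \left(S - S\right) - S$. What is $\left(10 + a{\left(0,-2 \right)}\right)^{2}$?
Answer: $100$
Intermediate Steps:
$s{\left(S \right)} = - S$ ($s{\left(S \right)} = 0 - S = - S$)
$a{\left(P,O \right)} = 2 P$ ($a{\left(P,O \right)} = \left(-1\right) \left(-2\right) P = 2 P$)
$\left(10 + a{\left(0,-2 \right)}\right)^{2} = \left(10 + 2 \cdot 0\right)^{2} = \left(10 + 0\right)^{2} = 10^{2} = 100$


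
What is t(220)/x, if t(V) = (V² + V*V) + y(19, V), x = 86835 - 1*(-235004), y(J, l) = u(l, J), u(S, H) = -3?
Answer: 96797/321839 ≈ 0.30076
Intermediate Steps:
y(J, l) = -3
x = 321839 (x = 86835 + 235004 = 321839)
t(V) = -3 + 2*V² (t(V) = (V² + V*V) - 3 = (V² + V²) - 3 = 2*V² - 3 = -3 + 2*V²)
t(220)/x = (-3 + 2*220²)/321839 = (-3 + 2*48400)*(1/321839) = (-3 + 96800)*(1/321839) = 96797*(1/321839) = 96797/321839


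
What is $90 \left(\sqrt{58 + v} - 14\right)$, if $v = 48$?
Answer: $-1260 + 90 \sqrt{106} \approx -333.39$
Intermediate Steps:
$90 \left(\sqrt{58 + v} - 14\right) = 90 \left(\sqrt{58 + 48} - 14\right) = 90 \left(\sqrt{106} - 14\right) = 90 \left(-14 + \sqrt{106}\right) = -1260 + 90 \sqrt{106}$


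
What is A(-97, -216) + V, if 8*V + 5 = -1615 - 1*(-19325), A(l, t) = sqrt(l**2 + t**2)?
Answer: 17705/8 + sqrt(56065) ≈ 2449.9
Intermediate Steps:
V = 17705/8 (V = -5/8 + (-1615 - 1*(-19325))/8 = -5/8 + (-1615 + 19325)/8 = -5/8 + (1/8)*17710 = -5/8 + 8855/4 = 17705/8 ≈ 2213.1)
A(-97, -216) + V = sqrt((-97)**2 + (-216)**2) + 17705/8 = sqrt(9409 + 46656) + 17705/8 = sqrt(56065) + 17705/8 = 17705/8 + sqrt(56065)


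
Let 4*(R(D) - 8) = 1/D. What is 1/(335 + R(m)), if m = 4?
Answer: 16/5489 ≈ 0.0029149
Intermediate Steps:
R(D) = 8 + 1/(4*D)
1/(335 + R(m)) = 1/(335 + (8 + (1/4)/4)) = 1/(335 + (8 + (1/4)*(1/4))) = 1/(335 + (8 + 1/16)) = 1/(335 + 129/16) = 1/(5489/16) = 16/5489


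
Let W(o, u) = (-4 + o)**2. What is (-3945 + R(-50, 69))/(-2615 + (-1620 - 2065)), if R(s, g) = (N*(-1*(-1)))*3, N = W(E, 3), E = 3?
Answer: 219/350 ≈ 0.62571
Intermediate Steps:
N = 1 (N = (-4 + 3)**2 = (-1)**2 = 1)
R(s, g) = 3 (R(s, g) = (1*(-1*(-1)))*3 = (1*1)*3 = 1*3 = 3)
(-3945 + R(-50, 69))/(-2615 + (-1620 - 2065)) = (-3945 + 3)/(-2615 + (-1620 - 2065)) = -3942/(-2615 - 3685) = -3942/(-6300) = -3942*(-1/6300) = 219/350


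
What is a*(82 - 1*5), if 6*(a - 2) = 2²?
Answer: 616/3 ≈ 205.33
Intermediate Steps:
a = 8/3 (a = 2 + (⅙)*2² = 2 + (⅙)*4 = 2 + ⅔ = 8/3 ≈ 2.6667)
a*(82 - 1*5) = 8*(82 - 1*5)/3 = 8*(82 - 5)/3 = (8/3)*77 = 616/3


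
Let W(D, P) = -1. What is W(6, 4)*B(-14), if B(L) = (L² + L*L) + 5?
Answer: -397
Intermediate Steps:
B(L) = 5 + 2*L² (B(L) = (L² + L²) + 5 = 2*L² + 5 = 5 + 2*L²)
W(6, 4)*B(-14) = -(5 + 2*(-14)²) = -(5 + 2*196) = -(5 + 392) = -1*397 = -397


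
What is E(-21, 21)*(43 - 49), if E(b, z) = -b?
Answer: -126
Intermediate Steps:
E(-21, 21)*(43 - 49) = (-1*(-21))*(43 - 49) = 21*(-6) = -126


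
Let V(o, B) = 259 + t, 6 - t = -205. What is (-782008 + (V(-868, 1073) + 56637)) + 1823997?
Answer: 1099096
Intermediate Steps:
t = 211 (t = 6 - 1*(-205) = 6 + 205 = 211)
V(o, B) = 470 (V(o, B) = 259 + 211 = 470)
(-782008 + (V(-868, 1073) + 56637)) + 1823997 = (-782008 + (470 + 56637)) + 1823997 = (-782008 + 57107) + 1823997 = -724901 + 1823997 = 1099096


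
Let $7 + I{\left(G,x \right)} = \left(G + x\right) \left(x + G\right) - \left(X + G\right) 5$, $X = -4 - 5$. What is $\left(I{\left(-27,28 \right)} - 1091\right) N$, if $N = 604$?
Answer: $-553868$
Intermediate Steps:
$X = -9$ ($X = -4 - 5 = -9$)
$I{\left(G,x \right)} = 38 + \left(G + x\right)^{2} - 5 G$ ($I{\left(G,x \right)} = -7 - \left(\left(-9 + G\right) 5 - \left(G + x\right) \left(x + G\right)\right) = -7 - \left(-45 + 5 G - \left(G + x\right) \left(G + x\right)\right) = -7 - \left(-45 - \left(G + x\right)^{2} + 5 G\right) = -7 + \left(45 + \left(G + x\right)^{2} - 5 G\right) = 38 + \left(G + x\right)^{2} - 5 G$)
$\left(I{\left(-27,28 \right)} - 1091\right) N = \left(\left(38 + \left(-27 + 28\right)^{2} - -135\right) - 1091\right) 604 = \left(\left(38 + 1^{2} + 135\right) - 1091\right) 604 = \left(\left(38 + 1 + 135\right) - 1091\right) 604 = \left(174 - 1091\right) 604 = \left(-917\right) 604 = -553868$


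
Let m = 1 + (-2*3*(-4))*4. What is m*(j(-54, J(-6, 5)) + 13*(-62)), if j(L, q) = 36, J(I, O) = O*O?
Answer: -74690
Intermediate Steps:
J(I, O) = O**2
m = 97 (m = 1 - 6*(-4)*4 = 1 + 24*4 = 1 + 96 = 97)
m*(j(-54, J(-6, 5)) + 13*(-62)) = 97*(36 + 13*(-62)) = 97*(36 - 806) = 97*(-770) = -74690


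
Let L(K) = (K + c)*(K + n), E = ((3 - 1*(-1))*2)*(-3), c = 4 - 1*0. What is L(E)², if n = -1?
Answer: 250000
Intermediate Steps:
c = 4 (c = 4 + 0 = 4)
E = -24 (E = ((3 + 1)*2)*(-3) = (4*2)*(-3) = 8*(-3) = -24)
L(K) = (-1 + K)*(4 + K) (L(K) = (K + 4)*(K - 1) = (4 + K)*(-1 + K) = (-1 + K)*(4 + K))
L(E)² = (-4 + (-24)² + 3*(-24))² = (-4 + 576 - 72)² = 500² = 250000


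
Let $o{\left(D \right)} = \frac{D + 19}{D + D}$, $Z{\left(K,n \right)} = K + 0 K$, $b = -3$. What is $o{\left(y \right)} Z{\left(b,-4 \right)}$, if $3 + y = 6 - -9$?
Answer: $- \frac{31}{8} \approx -3.875$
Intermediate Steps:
$Z{\left(K,n \right)} = K$ ($Z{\left(K,n \right)} = K + 0 = K$)
$y = 12$ ($y = -3 + \left(6 - -9\right) = -3 + \left(6 + 9\right) = -3 + 15 = 12$)
$o{\left(D \right)} = \frac{19 + D}{2 D}$
$o{\left(y \right)} Z{\left(b,-4 \right)} = \frac{19 + 12}{2 \cdot 12} \left(-3\right) = \frac{1}{2} \cdot \frac{1}{12} \cdot 31 \left(-3\right) = \frac{31}{24} \left(-3\right) = - \frac{31}{8}$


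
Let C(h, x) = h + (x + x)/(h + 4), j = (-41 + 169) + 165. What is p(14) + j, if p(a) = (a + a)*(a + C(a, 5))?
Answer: 9833/9 ≈ 1092.6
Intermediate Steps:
j = 293 (j = 128 + 165 = 293)
C(h, x) = h + 2*x/(4 + h) (C(h, x) = h + (2*x)/(4 + h) = h + 2*x/(4 + h))
p(a) = 2*a*(a + (10 + a² + 4*a)/(4 + a)) (p(a) = (a + a)*(a + (a² + 2*5 + 4*a)/(4 + a)) = (2*a)*(a + (a² + 10 + 4*a)/(4 + a)) = (2*a)*(a + (10 + a² + 4*a)/(4 + a)) = 2*a*(a + (10 + a² + 4*a)/(4 + a)))
p(14) + j = 4*14*(5 + 14² + 4*14)/(4 + 14) + 293 = 4*14*(5 + 196 + 56)/18 + 293 = 4*14*(1/18)*257 + 293 = 7196/9 + 293 = 9833/9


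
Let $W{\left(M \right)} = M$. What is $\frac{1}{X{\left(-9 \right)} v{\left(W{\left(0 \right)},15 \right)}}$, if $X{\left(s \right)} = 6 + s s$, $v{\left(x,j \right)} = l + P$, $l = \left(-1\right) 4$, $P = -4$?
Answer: $- \frac{1}{696} \approx -0.0014368$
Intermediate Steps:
$l = -4$
$v{\left(x,j \right)} = -8$ ($v{\left(x,j \right)} = -4 - 4 = -8$)
$X{\left(s \right)} = 6 + s^{2}$
$\frac{1}{X{\left(-9 \right)} v{\left(W{\left(0 \right)},15 \right)}} = \frac{1}{\left(6 + \left(-9\right)^{2}\right) \left(-8\right)} = \frac{1}{\left(6 + 81\right) \left(-8\right)} = \frac{1}{87 \left(-8\right)} = \frac{1}{-696} = - \frac{1}{696}$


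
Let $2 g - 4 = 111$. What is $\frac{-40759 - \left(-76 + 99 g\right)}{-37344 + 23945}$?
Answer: $\frac{92751}{26798} \approx 3.4611$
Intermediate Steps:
$g = \frac{115}{2}$ ($g = 2 + \frac{1}{2} \cdot 111 = 2 + \frac{111}{2} = \frac{115}{2} \approx 57.5$)
$\frac{-40759 - \left(-76 + 99 g\right)}{-37344 + 23945} = \frac{-40759 + \left(\left(-99\right) \frac{115}{2} + 76\right)}{-37344 + 23945} = \frac{-40759 + \left(- \frac{11385}{2} + 76\right)}{-13399} = \left(-40759 - \frac{11233}{2}\right) \left(- \frac{1}{13399}\right) = \left(- \frac{92751}{2}\right) \left(- \frac{1}{13399}\right) = \frac{92751}{26798}$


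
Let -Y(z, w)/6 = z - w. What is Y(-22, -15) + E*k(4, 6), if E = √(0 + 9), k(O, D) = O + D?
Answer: 72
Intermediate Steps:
Y(z, w) = -6*z + 6*w (Y(z, w) = -6*(z - w) = -6*z + 6*w)
k(O, D) = D + O
E = 3 (E = √9 = 3)
Y(-22, -15) + E*k(4, 6) = (-6*(-22) + 6*(-15)) + 3*(6 + 4) = (132 - 90) + 3*10 = 42 + 30 = 72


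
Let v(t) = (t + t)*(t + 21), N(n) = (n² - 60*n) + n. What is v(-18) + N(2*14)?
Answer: -976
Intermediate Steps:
N(n) = n² - 59*n
v(t) = 2*t*(21 + t) (v(t) = (2*t)*(21 + t) = 2*t*(21 + t))
v(-18) + N(2*14) = 2*(-18)*(21 - 18) + (2*14)*(-59 + 2*14) = 2*(-18)*3 + 28*(-59 + 28) = -108 + 28*(-31) = -108 - 868 = -976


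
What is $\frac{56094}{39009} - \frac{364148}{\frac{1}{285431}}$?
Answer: $- \frac{1351520478608666}{13003} \approx -1.0394 \cdot 10^{11}$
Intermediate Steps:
$\frac{56094}{39009} - \frac{364148}{\frac{1}{285431}} = 56094 \cdot \frac{1}{39009} - 364148 \frac{1}{\frac{1}{285431}} = \frac{18698}{13003} - 103939127788 = - \frac{1351520478608666}{13003}$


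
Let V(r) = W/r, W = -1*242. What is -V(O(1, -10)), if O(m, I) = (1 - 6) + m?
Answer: -121/2 ≈ -60.500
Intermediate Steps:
O(m, I) = -5 + m
W = -242
V(r) = -242/r
-V(O(1, -10)) = -(-242)/(-5 + 1) = -(-242)/(-4) = -(-242)*(-1)/4 = -1*121/2 = -121/2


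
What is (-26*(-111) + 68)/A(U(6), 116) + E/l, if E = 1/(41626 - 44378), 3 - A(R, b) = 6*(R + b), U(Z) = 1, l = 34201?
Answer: -278033883707/65790685248 ≈ -4.2260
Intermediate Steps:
A(R, b) = 3 - 6*R - 6*b (A(R, b) = 3 - 6*(R + b) = 3 - (6*R + 6*b) = 3 + (-6*R - 6*b) = 3 - 6*R - 6*b)
E = -1/2752 (E = 1/(-2752) = -1/2752 ≈ -0.00036337)
(-26*(-111) + 68)/A(U(6), 116) + E/l = (-26*(-111) + 68)/(3 - 6*1 - 6*116) - 1/2752/34201 = (2886 + 68)/(3 - 6 - 696) - 1/2752*1/34201 = 2954/(-699) - 1/94121152 = 2954*(-1/699) - 1/94121152 = -2954/699 - 1/94121152 = -278033883707/65790685248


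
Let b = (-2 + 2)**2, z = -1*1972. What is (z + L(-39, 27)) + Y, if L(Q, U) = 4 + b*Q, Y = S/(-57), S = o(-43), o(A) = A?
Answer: -112133/57 ≈ -1967.2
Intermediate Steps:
S = -43
Y = 43/57 (Y = -43/(-57) = -43*(-1/57) = 43/57 ≈ 0.75439)
z = -1972
b = 0 (b = 0**2 = 0)
L(Q, U) = 4 (L(Q, U) = 4 + 0*Q = 4 + 0 = 4)
(z + L(-39, 27)) + Y = (-1972 + 4) + 43/57 = -1968 + 43/57 = -112133/57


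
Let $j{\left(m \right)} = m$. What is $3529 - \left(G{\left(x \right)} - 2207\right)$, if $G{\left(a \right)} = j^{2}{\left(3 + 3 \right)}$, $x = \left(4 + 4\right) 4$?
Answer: $5700$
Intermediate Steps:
$x = 32$ ($x = 8 \cdot 4 = 32$)
$G{\left(a \right)} = 36$ ($G{\left(a \right)} = \left(3 + 3\right)^{2} = 6^{2} = 36$)
$3529 - \left(G{\left(x \right)} - 2207\right) = 3529 - \left(36 - 2207\right) = 3529 - -2171 = 3529 + 2171 = 5700$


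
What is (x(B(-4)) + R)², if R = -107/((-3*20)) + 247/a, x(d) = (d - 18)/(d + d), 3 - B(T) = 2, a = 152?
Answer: 373321/14400 ≈ 25.925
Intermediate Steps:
B(T) = 1 (B(T) = 3 - 1*2 = 3 - 2 = 1)
x(d) = (-18 + d)/(2*d) (x(d) = (-18 + d)/((2*d)) = (-18 + d)*(1/(2*d)) = (-18 + d)/(2*d))
R = 409/120 (R = -107/((-3*20)) + 247/152 = -107/(-60) + 247*(1/152) = -107*(-1/60) + 13/8 = 107/60 + 13/8 = 409/120 ≈ 3.4083)
(x(B(-4)) + R)² = ((½)*(-18 + 1)/1 + 409/120)² = ((½)*1*(-17) + 409/120)² = (-17/2 + 409/120)² = (-611/120)² = 373321/14400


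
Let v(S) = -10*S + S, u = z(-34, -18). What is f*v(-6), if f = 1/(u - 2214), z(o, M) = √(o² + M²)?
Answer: -29889/1225079 - 27*√370/1225079 ≈ -0.024822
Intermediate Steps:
z(o, M) = √(M² + o²)
u = 2*√370 (u = √((-18)² + (-34)²) = √(324 + 1156) = √1480 = 2*√370 ≈ 38.471)
v(S) = -9*S
f = 1/(-2214 + 2*√370) (f = 1/(2*√370 - 2214) = 1/(-2214 + 2*√370) ≈ -0.00045966)
f*v(-6) = (-1107/2450158 - √370/2450158)*(-9*(-6)) = (-1107/2450158 - √370/2450158)*54 = -29889/1225079 - 27*√370/1225079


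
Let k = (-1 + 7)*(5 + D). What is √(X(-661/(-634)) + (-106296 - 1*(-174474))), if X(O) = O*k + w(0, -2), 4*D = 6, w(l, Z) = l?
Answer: √27420900054/634 ≈ 261.19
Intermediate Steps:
D = 3/2 (D = (¼)*6 = 3/2 ≈ 1.5000)
k = 39 (k = (-1 + 7)*(5 + 3/2) = 6*(13/2) = 39)
X(O) = 39*O (X(O) = O*39 + 0 = 39*O + 0 = 39*O)
√(X(-661/(-634)) + (-106296 - 1*(-174474))) = √(39*(-661/(-634)) + (-106296 - 1*(-174474))) = √(39*(-661*(-1/634)) + (-106296 + 174474)) = √(39*(661/634) + 68178) = √(25779/634 + 68178) = √(43250631/634) = √27420900054/634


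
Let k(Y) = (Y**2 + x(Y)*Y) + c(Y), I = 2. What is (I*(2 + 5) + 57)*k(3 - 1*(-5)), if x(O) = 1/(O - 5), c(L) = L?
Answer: 15904/3 ≈ 5301.3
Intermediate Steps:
x(O) = 1/(-5 + O)
k(Y) = Y + Y**2 + Y/(-5 + Y) (k(Y) = (Y**2 + Y/(-5 + Y)) + Y = Y + Y**2 + Y/(-5 + Y))
(I*(2 + 5) + 57)*k(3 - 1*(-5)) = (2*(2 + 5) + 57)*((3 - 1*(-5))*(1 + (1 + (3 - 1*(-5)))*(-5 + (3 - 1*(-5))))/(-5 + (3 - 1*(-5)))) = (2*7 + 57)*((3 + 5)*(1 + (1 + (3 + 5))*(-5 + (3 + 5)))/(-5 + (3 + 5))) = (14 + 57)*(8*(1 + (1 + 8)*(-5 + 8))/(-5 + 8)) = 71*(8*(1 + 9*3)/3) = 71*(8*(1/3)*(1 + 27)) = 71*(8*(1/3)*28) = 71*(224/3) = 15904/3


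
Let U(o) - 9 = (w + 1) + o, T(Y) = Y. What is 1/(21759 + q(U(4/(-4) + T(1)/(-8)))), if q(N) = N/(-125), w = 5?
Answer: 1000/21758889 ≈ 4.5958e-5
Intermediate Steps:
U(o) = 15 + o (U(o) = 9 + ((5 + 1) + o) = 9 + (6 + o) = 15 + o)
q(N) = -N/125 (q(N) = N*(-1/125) = -N/125)
1/(21759 + q(U(4/(-4) + T(1)/(-8)))) = 1/(21759 - (15 + (4/(-4) + 1/(-8)))/125) = 1/(21759 - (15 + (4*(-¼) + 1*(-⅛)))/125) = 1/(21759 - (15 + (-1 - ⅛))/125) = 1/(21759 - (15 - 9/8)/125) = 1/(21759 - 1/125*111/8) = 1/(21759 - 111/1000) = 1/(21758889/1000) = 1000/21758889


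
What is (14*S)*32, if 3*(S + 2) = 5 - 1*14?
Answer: -2240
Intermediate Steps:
S = -5 (S = -2 + (5 - 1*14)/3 = -2 + (5 - 14)/3 = -2 + (1/3)*(-9) = -2 - 3 = -5)
(14*S)*32 = (14*(-5))*32 = -70*32 = -2240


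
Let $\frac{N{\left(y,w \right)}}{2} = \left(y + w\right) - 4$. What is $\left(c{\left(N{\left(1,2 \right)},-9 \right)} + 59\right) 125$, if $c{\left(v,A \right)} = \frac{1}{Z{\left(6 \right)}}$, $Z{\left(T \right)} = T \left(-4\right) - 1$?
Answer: $7370$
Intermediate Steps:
$N{\left(y,w \right)} = -8 + 2 w + 2 y$ ($N{\left(y,w \right)} = 2 \left(\left(y + w\right) - 4\right) = 2 \left(\left(w + y\right) - 4\right) = 2 \left(-4 + w + y\right) = -8 + 2 w + 2 y$)
$Z{\left(T \right)} = -1 - 4 T$ ($Z{\left(T \right)} = - 4 T - 1 = -1 - 4 T$)
$c{\left(v,A \right)} = - \frac{1}{25}$ ($c{\left(v,A \right)} = \frac{1}{-1 - 24} = \frac{1}{-25} = - \frac{1}{25}$)
$\left(c{\left(N{\left(1,2 \right)},-9 \right)} + 59\right) 125 = \left(- \frac{1}{25} + 59\right) 125 = \frac{1474}{25} \cdot 125 = 7370$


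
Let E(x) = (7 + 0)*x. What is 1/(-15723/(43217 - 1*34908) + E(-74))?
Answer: -8309/4319785 ≈ -0.0019235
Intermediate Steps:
E(x) = 7*x
1/(-15723/(43217 - 1*34908) + E(-74)) = 1/(-15723/(43217 - 1*34908) + 7*(-74)) = 1/(-15723/(43217 - 34908) - 518) = 1/(-15723/8309 - 518) = 1/(-4319785/8309) = -8309/4319785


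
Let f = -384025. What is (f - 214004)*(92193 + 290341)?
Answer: -228766425486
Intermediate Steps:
(f - 214004)*(92193 + 290341) = (-384025 - 214004)*(92193 + 290341) = -598029*382534 = -228766425486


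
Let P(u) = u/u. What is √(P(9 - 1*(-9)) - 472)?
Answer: I*√471 ≈ 21.703*I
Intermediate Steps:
P(u) = 1
√(P(9 - 1*(-9)) - 472) = √(1 - 472) = √(-471) = I*√471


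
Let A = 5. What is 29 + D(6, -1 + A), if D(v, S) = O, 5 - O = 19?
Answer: 15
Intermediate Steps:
O = -14 (O = 5 - 1*19 = 5 - 19 = -14)
D(v, S) = -14
29 + D(6, -1 + A) = 29 - 14 = 15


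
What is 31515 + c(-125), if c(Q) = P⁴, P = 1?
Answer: 31516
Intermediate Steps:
c(Q) = 1 (c(Q) = 1⁴ = 1)
31515 + c(-125) = 31515 + 1 = 31516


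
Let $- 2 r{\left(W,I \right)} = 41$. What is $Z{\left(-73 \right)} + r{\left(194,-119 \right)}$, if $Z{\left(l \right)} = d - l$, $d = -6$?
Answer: $\frac{93}{2} \approx 46.5$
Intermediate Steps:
$r{\left(W,I \right)} = - \frac{41}{2}$ ($r{\left(W,I \right)} = \left(- \frac{1}{2}\right) 41 = - \frac{41}{2}$)
$Z{\left(l \right)} = -6 - l$
$Z{\left(-73 \right)} + r{\left(194,-119 \right)} = \left(-6 - -73\right) - \frac{41}{2} = \left(-6 + 73\right) - \frac{41}{2} = 67 - \frac{41}{2} = \frac{93}{2}$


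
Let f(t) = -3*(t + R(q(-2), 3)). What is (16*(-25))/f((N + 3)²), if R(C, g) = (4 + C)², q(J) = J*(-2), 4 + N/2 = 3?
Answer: 80/39 ≈ 2.0513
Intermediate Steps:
N = -2 (N = -8 + 2*3 = -8 + 6 = -2)
q(J) = -2*J
f(t) = -192 - 3*t (f(t) = -3*(t + (4 - 2*(-2))²) = -3*(t + (4 + 4)²) = -3*(t + 8²) = -3*(t + 64) = -3*(64 + t) = -192 - 3*t)
(16*(-25))/f((N + 3)²) = (16*(-25))/(-192 - 3*(-2 + 3)²) = -400/(-192 - 3*1²) = -400/(-192 - 3*1) = -400/(-192 - 3) = -400/(-195) = -400*(-1/195) = 80/39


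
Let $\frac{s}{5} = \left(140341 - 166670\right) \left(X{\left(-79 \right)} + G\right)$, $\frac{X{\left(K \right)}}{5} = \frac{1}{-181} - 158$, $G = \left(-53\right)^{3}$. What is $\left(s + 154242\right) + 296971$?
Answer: $\frac{3566309438693}{181} \approx 1.9703 \cdot 10^{10}$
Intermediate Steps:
$G = -148877$
$X{\left(K \right)} = - \frac{142995}{181}$ ($X{\left(K \right)} = 5 \left(\frac{1}{-181} - 158\right) = 5 \left(- \frac{1}{181} - 158\right) = 5 \left(- \frac{28599}{181}\right) = - \frac{142995}{181}$)
$s = \frac{3566227769140}{181}$ ($s = 5 \left(140341 - 166670\right) \left(- \frac{142995}{181} - 148877\right) = 5 \left(\left(-26329\right) \left(- \frac{27089732}{181}\right)\right) = 5 \cdot \frac{713245553828}{181} = \frac{3566227769140}{181} \approx 1.9703 \cdot 10^{10}$)
$\left(s + 154242\right) + 296971 = \left(\frac{3566227769140}{181} + 154242\right) + 296971 = \frac{3566255686942}{181} + 296971 = \frac{3566309438693}{181}$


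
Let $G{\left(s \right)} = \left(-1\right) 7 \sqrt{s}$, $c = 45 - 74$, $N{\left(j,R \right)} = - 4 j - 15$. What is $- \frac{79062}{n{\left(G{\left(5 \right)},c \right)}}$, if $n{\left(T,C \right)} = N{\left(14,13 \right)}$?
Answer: $\frac{79062}{71} \approx 1113.5$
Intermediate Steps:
$N{\left(j,R \right)} = -15 - 4 j$
$c = -29$ ($c = 45 - 74 = -29$)
$G{\left(s \right)} = - 7 \sqrt{s}$
$n{\left(T,C \right)} = -71$ ($n{\left(T,C \right)} = -15 - 56 = -71$)
$- \frac{79062}{n{\left(G{\left(5 \right)},c \right)}} = - \frac{79062}{-71} = \left(-79062\right) \left(- \frac{1}{71}\right) = \frac{79062}{71}$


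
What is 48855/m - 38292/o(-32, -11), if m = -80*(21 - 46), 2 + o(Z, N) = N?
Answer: 15443823/5200 ≈ 2970.0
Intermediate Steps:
o(Z, N) = -2 + N
m = 2000 (m = -80*(-25) = 2000)
48855/m - 38292/o(-32, -11) = 48855/2000 - 38292/(-2 - 11) = 48855*(1/2000) - 38292/(-13) = 9771/400 - 38292*(-1/13) = 9771/400 + 38292/13 = 15443823/5200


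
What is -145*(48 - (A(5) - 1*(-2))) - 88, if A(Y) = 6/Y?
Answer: -6584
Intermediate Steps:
-145*(48 - (A(5) - 1*(-2))) - 88 = -145*(48 - (6/5 - 1*(-2))) - 88 = -145*(48 - (6*(1/5) + 2)) - 88 = -145*(48 - (6/5 + 2)) - 88 = -145*(48 - 1*16/5) - 88 = -145*(48 - 16/5) - 88 = -145*224/5 - 88 = -6496 - 88 = -6584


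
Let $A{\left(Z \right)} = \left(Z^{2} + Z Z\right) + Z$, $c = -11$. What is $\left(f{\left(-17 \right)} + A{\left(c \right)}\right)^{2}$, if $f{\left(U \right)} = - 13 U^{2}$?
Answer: $12432676$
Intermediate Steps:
$A{\left(Z \right)} = Z + 2 Z^{2}$ ($A{\left(Z \right)} = \left(Z^{2} + Z^{2}\right) + Z = 2 Z^{2} + Z = Z + 2 Z^{2}$)
$\left(f{\left(-17 \right)} + A{\left(c \right)}\right)^{2} = \left(- 13 \left(-17\right)^{2} - 11 \left(1 + 2 \left(-11\right)\right)\right)^{2} = \left(\left(-13\right) 289 - 11 \left(1 - 22\right)\right)^{2} = \left(-3757 - -231\right)^{2} = \left(-3757 + 231\right)^{2} = \left(-3526\right)^{2} = 12432676$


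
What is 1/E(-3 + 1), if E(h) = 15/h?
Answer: -2/15 ≈ -0.13333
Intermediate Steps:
1/E(-3 + 1) = 1/(15/(-3 + 1)) = 1/(15/(-2)) = 1/(15*(-1/2)) = 1/(-15/2) = -2/15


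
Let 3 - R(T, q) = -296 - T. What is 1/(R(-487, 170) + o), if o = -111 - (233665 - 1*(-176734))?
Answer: -1/410698 ≈ -2.4349e-6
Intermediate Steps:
R(T, q) = 299 + T (R(T, q) = 3 - (-296 - T) = 3 + (296 + T) = 299 + T)
o = -410510 (o = -111 - (233665 + 176734) = -111 - 1*410399 = -111 - 410399 = -410510)
1/(R(-487, 170) + o) = 1/((299 - 487) - 410510) = 1/(-188 - 410510) = 1/(-410698) = -1/410698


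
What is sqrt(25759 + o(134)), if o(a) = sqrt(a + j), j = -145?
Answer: sqrt(25759 + I*sqrt(11)) ≈ 160.5 + 0.01*I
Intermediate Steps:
o(a) = sqrt(-145 + a) (o(a) = sqrt(a - 145) = sqrt(-145 + a))
sqrt(25759 + o(134)) = sqrt(25759 + sqrt(-145 + 134)) = sqrt(25759 + sqrt(-11)) = sqrt(25759 + I*sqrt(11))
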